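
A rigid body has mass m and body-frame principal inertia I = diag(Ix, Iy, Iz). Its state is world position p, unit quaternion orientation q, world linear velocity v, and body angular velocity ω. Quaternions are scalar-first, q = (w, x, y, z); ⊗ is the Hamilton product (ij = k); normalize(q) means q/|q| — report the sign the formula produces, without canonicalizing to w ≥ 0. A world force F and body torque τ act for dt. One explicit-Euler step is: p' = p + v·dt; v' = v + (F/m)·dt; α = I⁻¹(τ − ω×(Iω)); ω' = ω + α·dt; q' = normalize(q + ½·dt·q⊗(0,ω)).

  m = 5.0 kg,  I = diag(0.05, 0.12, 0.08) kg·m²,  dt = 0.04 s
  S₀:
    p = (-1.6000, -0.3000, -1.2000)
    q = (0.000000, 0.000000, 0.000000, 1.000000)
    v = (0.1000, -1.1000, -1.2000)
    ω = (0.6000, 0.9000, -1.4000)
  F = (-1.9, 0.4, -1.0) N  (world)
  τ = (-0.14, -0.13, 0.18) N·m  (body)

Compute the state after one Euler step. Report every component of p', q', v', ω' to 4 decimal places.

ω×(Iω) gyroscopic = (0.0504, 0.0252, 0.0378)
(τ − ω×Iω)/I = (-3.8080, -1.2933, 1.7775)
ω' = ω + α·dt = (0.4477, 0.8483, -1.3289)
q⊗(0,ω) = (1.4000000, -0.9000000, 0.6000000, 0.0000000)
q' = normalize(q + ½dt·q⊗(0,ω)) = (0.0280, -0.0180, 0.0120, 0.9994)
new position p' = (-1.5960, -0.3440, -1.2480)
v + (F/m)dt = (0.0848, -1.0968, -1.2080)

p' = (-1.5960, -0.3440, -1.2480)
q' = (0.0280, -0.0180, 0.0120, 0.9994)
v' = (0.0848, -1.0968, -1.2080)
ω' = (0.4477, 0.8483, -1.3289)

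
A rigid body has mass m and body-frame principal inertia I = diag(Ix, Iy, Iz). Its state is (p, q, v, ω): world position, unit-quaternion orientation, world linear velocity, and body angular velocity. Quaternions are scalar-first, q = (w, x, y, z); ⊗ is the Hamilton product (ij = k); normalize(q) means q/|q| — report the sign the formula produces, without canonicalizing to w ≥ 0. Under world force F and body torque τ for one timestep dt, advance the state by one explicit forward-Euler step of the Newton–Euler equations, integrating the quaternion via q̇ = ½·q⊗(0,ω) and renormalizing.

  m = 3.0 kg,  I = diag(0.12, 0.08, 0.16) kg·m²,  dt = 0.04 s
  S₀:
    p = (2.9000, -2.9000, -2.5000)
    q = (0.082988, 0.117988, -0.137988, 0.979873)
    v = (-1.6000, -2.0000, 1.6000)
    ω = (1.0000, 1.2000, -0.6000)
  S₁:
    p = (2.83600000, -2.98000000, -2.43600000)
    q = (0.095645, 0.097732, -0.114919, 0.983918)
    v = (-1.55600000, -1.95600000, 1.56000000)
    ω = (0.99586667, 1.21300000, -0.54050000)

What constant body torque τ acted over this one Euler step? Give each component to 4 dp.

Δω = ω₁−ω₀ = (-0.00413333, 0.01300000, 0.05950000)
ω₀×(Iω₀) = (-0.0576, 0.0240, -0.0480)
I·α + gyro = (-0.0700, 0.0500, 0.1900)

τ = (-0.0700, 0.0500, 0.1900)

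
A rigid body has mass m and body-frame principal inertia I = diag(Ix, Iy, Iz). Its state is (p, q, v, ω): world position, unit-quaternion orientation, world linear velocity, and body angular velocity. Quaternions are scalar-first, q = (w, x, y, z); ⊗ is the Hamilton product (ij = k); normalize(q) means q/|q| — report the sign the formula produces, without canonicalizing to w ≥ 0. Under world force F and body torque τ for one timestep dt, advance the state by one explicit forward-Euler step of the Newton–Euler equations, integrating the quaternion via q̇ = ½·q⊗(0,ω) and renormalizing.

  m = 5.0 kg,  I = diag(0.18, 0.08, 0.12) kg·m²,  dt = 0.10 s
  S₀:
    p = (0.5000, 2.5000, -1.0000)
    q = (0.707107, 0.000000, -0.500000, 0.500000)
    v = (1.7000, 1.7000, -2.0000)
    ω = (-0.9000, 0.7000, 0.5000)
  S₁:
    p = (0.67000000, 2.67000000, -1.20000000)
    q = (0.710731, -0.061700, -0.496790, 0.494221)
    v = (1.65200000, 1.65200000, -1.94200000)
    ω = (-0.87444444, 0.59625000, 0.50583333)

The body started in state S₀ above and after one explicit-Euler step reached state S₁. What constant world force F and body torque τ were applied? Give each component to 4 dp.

F = (-2.4000, -2.4000, 2.9000)
τ = (0.0600, -0.1100, 0.0700)

Δv = v₁−v₀ = (-0.04800000, -0.04800000, 0.05800000)
m·(v₁−v₀)/dt = (-2.4000, -2.4000, 2.9000)
ω₁ − ω₀ = (0.02555556, -0.10375000, 0.00583333)
ω₀×(Iω₀) = (0.0140, -0.0270, 0.0630)
I·α + gyro = (0.0600, -0.1100, 0.0700)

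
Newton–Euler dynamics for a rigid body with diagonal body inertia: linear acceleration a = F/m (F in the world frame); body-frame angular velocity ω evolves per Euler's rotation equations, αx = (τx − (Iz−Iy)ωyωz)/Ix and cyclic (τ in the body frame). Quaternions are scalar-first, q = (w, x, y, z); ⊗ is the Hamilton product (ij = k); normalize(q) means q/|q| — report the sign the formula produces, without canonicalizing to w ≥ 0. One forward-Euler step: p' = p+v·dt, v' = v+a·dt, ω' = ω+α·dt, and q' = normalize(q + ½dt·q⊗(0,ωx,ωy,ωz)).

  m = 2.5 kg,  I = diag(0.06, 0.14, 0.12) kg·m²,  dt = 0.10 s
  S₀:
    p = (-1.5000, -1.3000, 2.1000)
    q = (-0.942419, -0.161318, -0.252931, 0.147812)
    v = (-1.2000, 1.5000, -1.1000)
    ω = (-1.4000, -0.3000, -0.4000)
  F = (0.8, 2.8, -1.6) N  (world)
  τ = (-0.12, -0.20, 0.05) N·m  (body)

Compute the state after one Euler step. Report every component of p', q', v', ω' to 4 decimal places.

angular accel α = (-1.9600, -1.1886, 0.1367)
ω' = ω + α·dt = (-1.5960, -0.4189, -0.3863)
2q̇ = q⊗(0,ω) = (-0.2425997, 1.4649026, 0.0112617, 0.0712596)
q + ½dt·q⊗(0,ω), renormalized = (-0.9519, -0.0878, -0.2517, 0.1510)
a = (0.3200, 1.1200, -0.6400)
p + v·dt = (-1.6200, -1.1500, 1.9900)
new velocity v' = (-1.1680, 1.6120, -1.1640)

p' = (-1.6200, -1.1500, 1.9900)
q' = (-0.9519, -0.0878, -0.2517, 0.1510)
v' = (-1.1680, 1.6120, -1.1640)
ω' = (-1.5960, -0.4189, -0.3863)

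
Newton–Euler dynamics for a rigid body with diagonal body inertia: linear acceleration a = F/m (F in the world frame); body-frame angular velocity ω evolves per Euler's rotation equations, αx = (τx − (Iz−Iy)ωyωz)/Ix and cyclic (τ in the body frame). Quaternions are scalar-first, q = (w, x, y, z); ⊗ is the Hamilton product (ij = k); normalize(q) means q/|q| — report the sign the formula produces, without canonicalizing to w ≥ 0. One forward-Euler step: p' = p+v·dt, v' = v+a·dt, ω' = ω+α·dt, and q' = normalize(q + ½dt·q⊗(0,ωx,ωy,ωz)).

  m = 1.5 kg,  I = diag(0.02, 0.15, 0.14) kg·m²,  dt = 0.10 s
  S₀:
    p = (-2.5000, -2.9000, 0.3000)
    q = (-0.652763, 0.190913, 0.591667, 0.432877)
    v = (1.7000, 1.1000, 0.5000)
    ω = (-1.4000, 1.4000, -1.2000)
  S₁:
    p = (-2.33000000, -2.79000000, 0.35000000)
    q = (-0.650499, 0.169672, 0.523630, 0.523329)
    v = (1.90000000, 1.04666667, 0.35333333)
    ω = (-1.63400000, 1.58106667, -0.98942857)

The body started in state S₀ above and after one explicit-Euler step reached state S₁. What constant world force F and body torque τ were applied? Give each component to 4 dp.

F = (3.0000, -0.8000, -2.2000)
τ = (-0.0300, 0.0700, 0.0400)

velocity change Δv = (0.20000000, -0.05333333, -0.14666667)
applied force F = (3.0000, -0.8000, -2.2000)
Δω = ω₁−ω₀ = (-0.23400000, 0.18106667, 0.21057143)
ω₀×(Iω₀) = (0.0168, -0.2016, -0.2548)
I·α + gyro = (-0.0300, 0.0700, 0.0400)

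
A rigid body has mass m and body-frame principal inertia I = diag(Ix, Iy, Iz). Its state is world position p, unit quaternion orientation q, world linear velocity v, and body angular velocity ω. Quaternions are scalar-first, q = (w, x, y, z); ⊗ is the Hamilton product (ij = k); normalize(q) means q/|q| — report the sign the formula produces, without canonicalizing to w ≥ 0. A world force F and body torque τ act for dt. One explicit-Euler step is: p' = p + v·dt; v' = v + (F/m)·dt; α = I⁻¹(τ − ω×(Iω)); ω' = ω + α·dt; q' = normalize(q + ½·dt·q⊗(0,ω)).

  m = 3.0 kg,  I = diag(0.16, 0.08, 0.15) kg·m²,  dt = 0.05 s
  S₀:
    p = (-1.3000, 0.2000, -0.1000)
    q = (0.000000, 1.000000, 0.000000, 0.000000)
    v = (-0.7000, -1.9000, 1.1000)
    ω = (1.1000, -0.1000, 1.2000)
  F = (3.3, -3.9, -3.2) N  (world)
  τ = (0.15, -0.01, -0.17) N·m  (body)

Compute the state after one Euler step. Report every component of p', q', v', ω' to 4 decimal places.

a = (1.1000, -1.3000, -1.0667)
p' = p + v·dt = (-1.3350, 0.1050, -0.0450)
v' = v + a·dt = (-0.6450, -1.9650, 1.0467)
gyro term ω×Iω = (-0.0084, 0.0132, 0.0088)
(τ − ω×Iω)/I = (0.9900, -0.2900, -1.1920)
ω + α·dt = (1.1495, -0.1145, 1.1404)
2q̇ = q⊗(0,ω) = (-1.1000000, 0.0000000, -1.2000000, -0.1000000)
updated quaternion q' = (-0.0275, 0.9992, -0.0300, -0.0025)

p' = (-1.3350, 0.1050, -0.0450)
q' = (-0.0275, 0.9992, -0.0300, -0.0025)
v' = (-0.6450, -1.9650, 1.0467)
ω' = (1.1495, -0.1145, 1.1404)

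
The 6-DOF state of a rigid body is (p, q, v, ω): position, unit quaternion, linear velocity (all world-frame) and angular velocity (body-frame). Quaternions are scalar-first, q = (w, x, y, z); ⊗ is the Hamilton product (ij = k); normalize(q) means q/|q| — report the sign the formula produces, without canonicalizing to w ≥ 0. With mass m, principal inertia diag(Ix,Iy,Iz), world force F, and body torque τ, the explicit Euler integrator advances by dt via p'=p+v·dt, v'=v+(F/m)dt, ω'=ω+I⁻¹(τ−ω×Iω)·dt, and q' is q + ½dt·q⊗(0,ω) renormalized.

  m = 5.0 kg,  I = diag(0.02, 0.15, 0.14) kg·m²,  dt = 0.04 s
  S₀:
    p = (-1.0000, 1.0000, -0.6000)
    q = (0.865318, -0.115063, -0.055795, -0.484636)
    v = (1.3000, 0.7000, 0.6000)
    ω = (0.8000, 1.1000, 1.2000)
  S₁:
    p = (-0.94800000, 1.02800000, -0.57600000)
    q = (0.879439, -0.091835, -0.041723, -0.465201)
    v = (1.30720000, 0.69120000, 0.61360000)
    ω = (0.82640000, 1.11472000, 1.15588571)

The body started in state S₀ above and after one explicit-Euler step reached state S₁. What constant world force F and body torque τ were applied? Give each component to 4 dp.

rate change Δω = (0.02640000, 0.01472000, -0.04411429)
precession coupling = (-0.0132, -0.1152, 0.1144)
I·α + gyro = (0.0000, -0.0600, -0.0400)
v₁ − v₀ = (0.00720000, -0.00880000, 0.01360000)
F = m·Δv/dt = (0.9000, -1.1000, 1.7000)

F = (0.9000, -1.1000, 1.7000)
τ = (0.0000, -0.0600, -0.0400)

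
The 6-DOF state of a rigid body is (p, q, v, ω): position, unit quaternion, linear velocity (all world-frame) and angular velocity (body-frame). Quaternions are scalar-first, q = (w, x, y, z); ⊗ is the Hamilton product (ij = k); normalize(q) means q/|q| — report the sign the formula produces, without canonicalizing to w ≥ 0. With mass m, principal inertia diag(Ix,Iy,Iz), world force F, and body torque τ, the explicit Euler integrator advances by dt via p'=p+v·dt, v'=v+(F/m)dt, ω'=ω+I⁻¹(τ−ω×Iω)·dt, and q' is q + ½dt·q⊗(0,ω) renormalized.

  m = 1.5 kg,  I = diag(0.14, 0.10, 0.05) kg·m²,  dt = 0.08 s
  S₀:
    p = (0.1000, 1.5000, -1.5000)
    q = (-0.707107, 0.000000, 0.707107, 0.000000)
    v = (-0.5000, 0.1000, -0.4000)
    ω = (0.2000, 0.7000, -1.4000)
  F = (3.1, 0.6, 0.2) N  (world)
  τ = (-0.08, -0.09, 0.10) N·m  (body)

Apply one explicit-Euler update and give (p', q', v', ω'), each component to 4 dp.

gyro term ω×Iω = (0.0490, -0.0252, -0.0056)
α = I⁻¹(τ − ω×Iω) = (-0.9214, -0.6480, 2.1120)
ω' = ω + α·dt = (0.1263, 0.6482, -1.2310)
2q̇ = q⊗(0,ω) = (-0.4949749, -1.1313712, -0.4949749, 0.8485284)
updated quaternion q' = (-0.7255, -0.0452, 0.6859, 0.0339)
p' = p + v·dt = (0.0600, 1.5080, -1.5320)
v' = v + a·dt = (-0.3347, 0.1320, -0.3893)

p' = (0.0600, 1.5080, -1.5320)
q' = (-0.7255, -0.0452, 0.6859, 0.0339)
v' = (-0.3347, 0.1320, -0.3893)
ω' = (0.1263, 0.6482, -1.2310)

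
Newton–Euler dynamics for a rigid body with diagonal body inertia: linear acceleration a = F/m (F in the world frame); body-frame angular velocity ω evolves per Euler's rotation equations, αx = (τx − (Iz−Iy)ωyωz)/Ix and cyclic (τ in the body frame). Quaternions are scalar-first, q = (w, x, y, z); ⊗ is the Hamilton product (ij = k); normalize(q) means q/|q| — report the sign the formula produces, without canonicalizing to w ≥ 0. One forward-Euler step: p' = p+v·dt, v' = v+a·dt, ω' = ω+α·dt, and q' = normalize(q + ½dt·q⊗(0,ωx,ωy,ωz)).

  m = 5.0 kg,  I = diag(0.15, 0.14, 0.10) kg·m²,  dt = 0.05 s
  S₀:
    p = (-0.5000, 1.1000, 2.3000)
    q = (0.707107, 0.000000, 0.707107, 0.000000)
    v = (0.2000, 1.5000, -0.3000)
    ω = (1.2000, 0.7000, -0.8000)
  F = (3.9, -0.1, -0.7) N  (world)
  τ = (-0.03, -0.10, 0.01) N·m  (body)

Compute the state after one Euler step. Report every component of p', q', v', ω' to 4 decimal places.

ω×(Iω) gyroscopic = (0.0224, -0.0480, -0.0084)
(τ − ω×Iω)/I = (-0.3493, -0.3714, 0.1840)
new body rate ω' = (1.1825, 0.6814, -0.7908)
q⊗(0,ω) = (-0.4949749, 0.2828428, 0.4949749, -1.4142140)
updated quaternion q' = (0.6942, 0.0071, 0.7189, -0.0353)
p' = p + v·dt = (-0.4900, 1.1750, 2.2850)
v + (F/m)dt = (0.2390, 1.4990, -0.3070)

p' = (-0.4900, 1.1750, 2.2850)
q' = (0.6942, 0.0071, 0.7189, -0.0353)
v' = (0.2390, 1.4990, -0.3070)
ω' = (1.1825, 0.6814, -0.7908)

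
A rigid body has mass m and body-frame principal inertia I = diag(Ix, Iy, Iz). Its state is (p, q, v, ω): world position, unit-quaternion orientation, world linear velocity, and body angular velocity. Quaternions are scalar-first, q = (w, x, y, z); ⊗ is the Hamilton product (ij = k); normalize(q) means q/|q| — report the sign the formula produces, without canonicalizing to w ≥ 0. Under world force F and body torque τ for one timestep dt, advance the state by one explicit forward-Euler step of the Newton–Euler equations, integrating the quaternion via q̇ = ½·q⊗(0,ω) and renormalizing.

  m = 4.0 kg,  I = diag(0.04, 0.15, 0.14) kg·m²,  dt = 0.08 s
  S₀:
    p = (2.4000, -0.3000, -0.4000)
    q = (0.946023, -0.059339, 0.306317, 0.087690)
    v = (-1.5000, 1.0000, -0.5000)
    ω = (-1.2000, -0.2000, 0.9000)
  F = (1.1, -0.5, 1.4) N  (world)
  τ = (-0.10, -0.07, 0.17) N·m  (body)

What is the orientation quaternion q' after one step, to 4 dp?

q' = (0.9407, -0.0928, 0.2961, 0.1367)

q⊗(0,ω) = (-0.0888644, -0.8420043, -0.2410275, 1.2308689)
q + ½dt·q⊗(0,ω), renormalized = (0.9407, -0.0928, 0.2961, 0.1367)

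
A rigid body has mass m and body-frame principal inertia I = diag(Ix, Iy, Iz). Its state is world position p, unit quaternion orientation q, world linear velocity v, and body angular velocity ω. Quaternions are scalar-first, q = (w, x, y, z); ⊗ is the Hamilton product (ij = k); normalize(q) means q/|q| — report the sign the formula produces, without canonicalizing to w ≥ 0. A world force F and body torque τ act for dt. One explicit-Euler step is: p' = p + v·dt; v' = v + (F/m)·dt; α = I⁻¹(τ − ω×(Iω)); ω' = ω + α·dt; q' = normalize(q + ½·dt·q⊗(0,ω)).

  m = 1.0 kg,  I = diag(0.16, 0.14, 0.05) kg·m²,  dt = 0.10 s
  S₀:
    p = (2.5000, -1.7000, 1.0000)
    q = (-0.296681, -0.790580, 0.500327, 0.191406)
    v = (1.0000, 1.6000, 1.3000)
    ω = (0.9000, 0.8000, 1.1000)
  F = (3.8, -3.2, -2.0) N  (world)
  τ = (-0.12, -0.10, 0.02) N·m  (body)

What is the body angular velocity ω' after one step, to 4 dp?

precession coupling ω×(Iω) = (-0.0792, 0.1089, -0.0144)
(τ − ω×Iω)/I = (-0.2550, -1.4921, 0.6880)
new body rate ω' = (0.8745, 0.6508, 1.1688)

ω' = (0.8745, 0.6508, 1.1688)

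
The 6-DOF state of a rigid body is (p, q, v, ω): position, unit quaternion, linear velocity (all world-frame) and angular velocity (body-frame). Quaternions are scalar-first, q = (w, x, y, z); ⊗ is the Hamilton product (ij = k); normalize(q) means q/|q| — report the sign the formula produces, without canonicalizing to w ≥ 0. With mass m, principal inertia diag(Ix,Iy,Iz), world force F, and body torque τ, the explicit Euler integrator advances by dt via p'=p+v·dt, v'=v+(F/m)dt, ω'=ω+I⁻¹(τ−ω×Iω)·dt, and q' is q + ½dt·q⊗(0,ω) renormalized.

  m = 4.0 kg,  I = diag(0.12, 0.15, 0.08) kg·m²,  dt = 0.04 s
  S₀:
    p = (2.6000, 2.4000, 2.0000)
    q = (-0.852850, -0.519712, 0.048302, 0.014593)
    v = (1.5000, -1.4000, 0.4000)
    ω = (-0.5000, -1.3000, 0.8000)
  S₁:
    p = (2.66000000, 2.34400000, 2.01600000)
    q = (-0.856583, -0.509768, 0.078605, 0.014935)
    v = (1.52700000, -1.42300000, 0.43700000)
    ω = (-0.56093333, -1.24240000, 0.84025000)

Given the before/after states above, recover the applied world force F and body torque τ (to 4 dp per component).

Δv = v₁−v₀ = (0.02700000, -0.02300000, 0.03700000)
F = m·Δv/dt = (2.7000, -2.3000, 3.7000)
rate change Δω = (-0.06093333, 0.05760000, 0.04025000)
ω₀×(Iω₀) = (0.0728, -0.0160, 0.0195)
I·α + gyro = (-0.1100, 0.2000, 0.1000)

F = (2.7000, -2.3000, 3.7000)
τ = (-0.1100, 0.2000, 0.1000)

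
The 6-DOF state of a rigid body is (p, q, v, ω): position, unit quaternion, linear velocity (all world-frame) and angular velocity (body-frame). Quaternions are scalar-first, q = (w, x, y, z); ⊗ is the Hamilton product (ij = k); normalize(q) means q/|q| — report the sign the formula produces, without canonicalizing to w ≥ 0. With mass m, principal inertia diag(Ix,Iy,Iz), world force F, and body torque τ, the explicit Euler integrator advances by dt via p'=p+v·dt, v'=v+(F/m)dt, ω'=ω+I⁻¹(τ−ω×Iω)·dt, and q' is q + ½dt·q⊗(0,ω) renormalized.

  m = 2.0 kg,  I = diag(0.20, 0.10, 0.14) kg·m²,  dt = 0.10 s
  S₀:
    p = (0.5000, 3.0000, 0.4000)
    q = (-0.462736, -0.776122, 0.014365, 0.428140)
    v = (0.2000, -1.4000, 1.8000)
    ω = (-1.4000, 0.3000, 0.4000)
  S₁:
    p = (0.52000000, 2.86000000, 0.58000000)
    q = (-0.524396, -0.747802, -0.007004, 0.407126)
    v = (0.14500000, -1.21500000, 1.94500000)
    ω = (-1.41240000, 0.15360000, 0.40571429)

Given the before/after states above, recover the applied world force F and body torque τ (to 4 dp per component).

ω₁ − ω₀ = (-0.01240000, -0.14640000, 0.00571429)
τ = I·(Δω/dt) + ω₀×(Iω₀) = (-0.0200, -0.1800, 0.0500)
Δv = v₁−v₀ = (-0.05500000, 0.18500000, 0.14500000)
applied force F = (-1.1000, 3.7000, 2.9000)

F = (-1.1000, 3.7000, 2.9000)
τ = (-0.0200, -0.1800, 0.0500)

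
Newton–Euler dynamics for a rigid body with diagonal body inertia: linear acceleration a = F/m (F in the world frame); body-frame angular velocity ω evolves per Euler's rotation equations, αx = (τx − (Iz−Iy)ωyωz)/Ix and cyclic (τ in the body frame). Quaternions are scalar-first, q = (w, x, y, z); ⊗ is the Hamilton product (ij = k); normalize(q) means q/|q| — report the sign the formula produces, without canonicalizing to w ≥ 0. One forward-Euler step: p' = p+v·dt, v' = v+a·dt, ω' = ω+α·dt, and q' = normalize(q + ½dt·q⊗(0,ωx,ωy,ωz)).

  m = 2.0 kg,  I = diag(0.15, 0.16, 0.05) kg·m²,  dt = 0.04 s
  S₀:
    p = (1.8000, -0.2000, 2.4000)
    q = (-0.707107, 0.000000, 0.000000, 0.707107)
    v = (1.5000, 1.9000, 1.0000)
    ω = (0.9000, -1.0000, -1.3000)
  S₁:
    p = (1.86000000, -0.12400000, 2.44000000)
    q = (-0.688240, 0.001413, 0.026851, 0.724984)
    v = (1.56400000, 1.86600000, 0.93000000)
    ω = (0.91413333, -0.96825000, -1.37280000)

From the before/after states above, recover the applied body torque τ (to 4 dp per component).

Δω = ω₁−ω₀ = (0.01413333, 0.03175000, -0.07280000)
gyro term ω₀×Iω₀ = (-0.1430, -0.1170, -0.0090)
applied torque τ = (-0.0900, 0.0100, -0.1000)

τ = (-0.0900, 0.0100, -0.1000)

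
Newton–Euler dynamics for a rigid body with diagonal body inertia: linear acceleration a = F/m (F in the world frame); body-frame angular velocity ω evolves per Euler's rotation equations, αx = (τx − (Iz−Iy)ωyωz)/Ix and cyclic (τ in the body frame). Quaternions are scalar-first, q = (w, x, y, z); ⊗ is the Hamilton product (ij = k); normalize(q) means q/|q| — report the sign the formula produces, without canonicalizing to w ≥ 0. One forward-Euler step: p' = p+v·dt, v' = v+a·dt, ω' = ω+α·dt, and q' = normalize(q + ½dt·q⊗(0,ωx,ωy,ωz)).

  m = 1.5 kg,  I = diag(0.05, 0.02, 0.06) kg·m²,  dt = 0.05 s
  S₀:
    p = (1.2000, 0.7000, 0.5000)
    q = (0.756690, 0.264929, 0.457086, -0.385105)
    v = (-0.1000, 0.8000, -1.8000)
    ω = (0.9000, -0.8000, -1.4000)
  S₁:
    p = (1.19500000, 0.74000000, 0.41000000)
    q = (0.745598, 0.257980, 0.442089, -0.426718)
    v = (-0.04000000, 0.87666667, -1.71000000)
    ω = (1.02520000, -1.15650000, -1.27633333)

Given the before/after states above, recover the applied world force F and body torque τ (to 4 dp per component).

F = (1.8000, 2.3000, 2.7000)
τ = (0.1700, -0.1300, 0.1700)

ω₁ − ω₀ = (0.12520000, -0.35650000, 0.12366667)
gyro term ω₀×Iω₀ = (0.0448, 0.0126, 0.0216)
τ = I·(Δω/dt) + ω₀×(Iω₀) = (0.1700, -0.1300, 0.1700)
v₁ − v₀ = (0.06000000, 0.07666667, 0.09000000)
m·(v₁−v₀)/dt = (1.8000, 2.3000, 2.7000)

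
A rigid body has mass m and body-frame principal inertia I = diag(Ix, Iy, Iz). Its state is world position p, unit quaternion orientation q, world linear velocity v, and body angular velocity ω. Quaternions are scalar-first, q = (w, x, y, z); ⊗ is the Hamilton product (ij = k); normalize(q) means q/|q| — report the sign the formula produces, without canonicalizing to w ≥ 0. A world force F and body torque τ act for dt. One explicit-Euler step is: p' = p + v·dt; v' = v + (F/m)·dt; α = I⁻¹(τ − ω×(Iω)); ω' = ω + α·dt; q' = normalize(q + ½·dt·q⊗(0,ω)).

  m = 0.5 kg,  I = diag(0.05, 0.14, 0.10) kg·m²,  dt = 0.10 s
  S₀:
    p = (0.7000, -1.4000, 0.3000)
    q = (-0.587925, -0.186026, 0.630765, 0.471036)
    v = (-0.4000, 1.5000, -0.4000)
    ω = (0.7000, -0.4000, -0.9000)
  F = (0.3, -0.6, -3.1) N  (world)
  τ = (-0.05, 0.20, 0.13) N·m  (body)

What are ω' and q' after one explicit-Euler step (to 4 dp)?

(τ − ω×Iω)/I = (-0.7120, 1.2036, 1.5520)
new body rate ω' = (0.6288, -0.2796, -0.7448)
q⊗(0,ω) = (0.8064566, -0.7908216, 0.3974718, 0.1620074)
q + ½dt·q⊗(0,ω), renormalized = (-0.5466, -0.2252, 0.6495, 0.4783)

ω' = (0.6288, -0.2796, -0.7448)
q' = (-0.5466, -0.2252, 0.6495, 0.4783)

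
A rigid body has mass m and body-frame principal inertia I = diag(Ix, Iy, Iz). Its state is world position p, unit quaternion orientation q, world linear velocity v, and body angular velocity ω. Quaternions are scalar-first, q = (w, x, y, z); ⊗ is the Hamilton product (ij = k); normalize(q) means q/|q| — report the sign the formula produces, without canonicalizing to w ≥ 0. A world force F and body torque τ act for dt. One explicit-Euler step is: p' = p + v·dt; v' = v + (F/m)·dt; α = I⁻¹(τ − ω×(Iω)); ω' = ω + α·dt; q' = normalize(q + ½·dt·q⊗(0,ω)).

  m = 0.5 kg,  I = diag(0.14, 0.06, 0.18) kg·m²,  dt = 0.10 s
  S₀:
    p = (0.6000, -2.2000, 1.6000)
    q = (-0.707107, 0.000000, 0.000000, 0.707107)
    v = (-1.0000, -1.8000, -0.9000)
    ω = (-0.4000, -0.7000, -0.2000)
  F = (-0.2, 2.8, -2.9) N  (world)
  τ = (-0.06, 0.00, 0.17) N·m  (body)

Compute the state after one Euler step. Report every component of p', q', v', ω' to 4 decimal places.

ω×(Iω) gyroscopic = (0.0168, -0.0032, -0.0224)
angular accel α = (-0.5486, 0.0533, 1.0689)
ω + α·dt = (-0.4549, -0.6947, -0.0931)
2q̇ = q⊗(0,ω) = (0.1414214, 0.7778177, 0.2121321, 0.1414214)
q + ½dt·q⊗(0,ω), renormalized = (-0.6994, 0.0389, 0.0106, 0.7136)
linear accel F/m = (-0.4000, 5.6000, -5.8000)
new position p' = (0.5000, -2.3800, 1.5100)
v + (F/m)dt = (-1.0400, -1.2400, -1.4800)

p' = (0.5000, -2.3800, 1.5100)
q' = (-0.6994, 0.0389, 0.0106, 0.7136)
v' = (-1.0400, -1.2400, -1.4800)
ω' = (-0.4549, -0.6947, -0.0931)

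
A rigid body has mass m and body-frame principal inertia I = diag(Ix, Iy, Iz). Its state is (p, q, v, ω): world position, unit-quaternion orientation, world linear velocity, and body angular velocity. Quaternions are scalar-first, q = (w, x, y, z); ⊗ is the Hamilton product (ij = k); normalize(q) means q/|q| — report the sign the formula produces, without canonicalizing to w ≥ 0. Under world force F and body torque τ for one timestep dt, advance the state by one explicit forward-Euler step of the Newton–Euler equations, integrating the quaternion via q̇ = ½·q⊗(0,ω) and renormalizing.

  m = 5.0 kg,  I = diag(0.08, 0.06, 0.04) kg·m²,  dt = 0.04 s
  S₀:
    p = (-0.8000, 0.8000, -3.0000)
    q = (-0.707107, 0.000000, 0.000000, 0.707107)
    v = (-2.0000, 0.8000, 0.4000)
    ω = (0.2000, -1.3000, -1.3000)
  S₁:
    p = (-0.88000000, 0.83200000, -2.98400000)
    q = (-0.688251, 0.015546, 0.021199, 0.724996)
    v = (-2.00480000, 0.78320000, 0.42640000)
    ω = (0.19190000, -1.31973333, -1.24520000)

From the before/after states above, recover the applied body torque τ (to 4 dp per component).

Δω = ω₁−ω₀ = (-0.00810000, -0.01973333, 0.05480000)
precession coupling = (-0.0338, -0.0104, 0.0052)
τ = I·(Δω/dt) + ω₀×(Iω₀) = (-0.0500, -0.0400, 0.0600)

τ = (-0.0500, -0.0400, 0.0600)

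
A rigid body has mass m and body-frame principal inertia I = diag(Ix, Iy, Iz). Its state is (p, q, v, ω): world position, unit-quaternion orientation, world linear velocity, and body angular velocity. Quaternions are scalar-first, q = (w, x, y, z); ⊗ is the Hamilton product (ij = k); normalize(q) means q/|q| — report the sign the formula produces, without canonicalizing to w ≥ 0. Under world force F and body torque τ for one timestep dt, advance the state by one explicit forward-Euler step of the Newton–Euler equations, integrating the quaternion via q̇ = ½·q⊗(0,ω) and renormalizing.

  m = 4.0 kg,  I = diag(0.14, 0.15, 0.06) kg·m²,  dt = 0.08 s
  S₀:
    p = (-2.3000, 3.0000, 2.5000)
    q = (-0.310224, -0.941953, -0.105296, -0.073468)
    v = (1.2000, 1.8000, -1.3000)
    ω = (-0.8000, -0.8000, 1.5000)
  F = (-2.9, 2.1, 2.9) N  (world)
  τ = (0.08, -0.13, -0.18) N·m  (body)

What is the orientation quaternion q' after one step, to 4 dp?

q⊗(0,ω) = (-0.7275972, 0.0314608, 1.7198831, 0.2039896)
q + ½dt·q⊗(0,ω), renormalized = (-0.3384, -0.9380, -0.0364, -0.0651)

q' = (-0.3384, -0.9380, -0.0364, -0.0651)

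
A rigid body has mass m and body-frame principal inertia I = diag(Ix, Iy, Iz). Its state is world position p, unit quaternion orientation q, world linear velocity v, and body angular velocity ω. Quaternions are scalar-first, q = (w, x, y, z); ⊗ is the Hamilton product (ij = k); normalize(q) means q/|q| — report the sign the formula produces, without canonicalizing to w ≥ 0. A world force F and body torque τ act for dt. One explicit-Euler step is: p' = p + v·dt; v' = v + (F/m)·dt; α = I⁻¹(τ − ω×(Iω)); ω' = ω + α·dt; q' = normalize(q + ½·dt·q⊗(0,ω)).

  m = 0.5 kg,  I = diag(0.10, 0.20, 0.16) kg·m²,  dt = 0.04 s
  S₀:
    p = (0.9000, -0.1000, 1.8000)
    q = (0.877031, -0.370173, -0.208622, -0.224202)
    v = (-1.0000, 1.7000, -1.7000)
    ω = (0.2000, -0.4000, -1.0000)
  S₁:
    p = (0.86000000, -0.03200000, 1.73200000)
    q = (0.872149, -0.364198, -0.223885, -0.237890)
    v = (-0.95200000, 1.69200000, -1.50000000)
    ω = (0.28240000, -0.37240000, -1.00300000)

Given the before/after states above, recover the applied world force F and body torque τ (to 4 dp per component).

F = (0.6000, -0.1000, 2.5000)
τ = (0.1900, 0.1500, -0.0200)

ω₁ − ω₀ = (0.08240000, 0.02760000, -0.00300000)
τ = I·(Δω/dt) + ω₀×(Iω₀) = (0.1900, 0.1500, -0.0200)
Δv = v₁−v₀ = (0.04800000, -0.00800000, 0.20000000)
m·(v₁−v₀)/dt = (0.6000, -0.1000, 2.5000)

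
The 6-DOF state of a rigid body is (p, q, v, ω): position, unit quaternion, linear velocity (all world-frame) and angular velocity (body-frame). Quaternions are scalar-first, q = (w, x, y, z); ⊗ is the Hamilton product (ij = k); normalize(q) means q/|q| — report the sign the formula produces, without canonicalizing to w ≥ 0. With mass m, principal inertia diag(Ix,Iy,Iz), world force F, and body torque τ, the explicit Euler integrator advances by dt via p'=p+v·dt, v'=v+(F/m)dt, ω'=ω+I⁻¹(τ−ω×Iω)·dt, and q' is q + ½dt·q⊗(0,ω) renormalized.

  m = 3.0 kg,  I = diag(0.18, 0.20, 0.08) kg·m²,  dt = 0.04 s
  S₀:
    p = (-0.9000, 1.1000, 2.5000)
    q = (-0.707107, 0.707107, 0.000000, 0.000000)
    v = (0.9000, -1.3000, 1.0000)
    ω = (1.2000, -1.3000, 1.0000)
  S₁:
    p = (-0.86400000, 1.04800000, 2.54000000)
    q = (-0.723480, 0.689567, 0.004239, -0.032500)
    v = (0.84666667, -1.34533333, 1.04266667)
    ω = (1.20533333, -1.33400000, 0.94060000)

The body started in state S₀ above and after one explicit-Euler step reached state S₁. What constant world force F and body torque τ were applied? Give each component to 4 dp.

F = (-4.0000, -3.4000, 3.2000)
τ = (0.1800, -0.0500, -0.1500)

rate change Δω = (0.00533333, -0.03400000, -0.05940000)
applied torque τ = (0.1800, -0.0500, -0.1500)
v₁ − v₀ = (-0.05333333, -0.04533333, 0.04266667)
F = m·Δv/dt = (-4.0000, -3.4000, 3.2000)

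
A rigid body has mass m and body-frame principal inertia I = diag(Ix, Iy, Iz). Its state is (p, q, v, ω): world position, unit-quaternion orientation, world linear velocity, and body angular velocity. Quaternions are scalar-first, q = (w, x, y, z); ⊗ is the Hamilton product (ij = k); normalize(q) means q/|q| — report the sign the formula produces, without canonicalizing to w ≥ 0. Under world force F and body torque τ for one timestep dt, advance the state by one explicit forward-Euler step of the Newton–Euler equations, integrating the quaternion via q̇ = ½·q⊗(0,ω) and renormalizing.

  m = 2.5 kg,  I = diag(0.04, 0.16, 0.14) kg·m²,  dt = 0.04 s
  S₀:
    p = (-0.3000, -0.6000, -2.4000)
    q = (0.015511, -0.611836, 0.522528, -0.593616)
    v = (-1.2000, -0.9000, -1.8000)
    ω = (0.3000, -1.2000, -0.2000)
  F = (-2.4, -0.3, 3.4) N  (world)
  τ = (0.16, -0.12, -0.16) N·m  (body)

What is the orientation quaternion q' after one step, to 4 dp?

q⊗(0,ω) = (0.6918612, -0.8121915, -0.3190652, 0.5743426)
updated quaternion q' = (0.0293, -0.6279, 0.5160, -0.5819)

q' = (0.0293, -0.6279, 0.5160, -0.5819)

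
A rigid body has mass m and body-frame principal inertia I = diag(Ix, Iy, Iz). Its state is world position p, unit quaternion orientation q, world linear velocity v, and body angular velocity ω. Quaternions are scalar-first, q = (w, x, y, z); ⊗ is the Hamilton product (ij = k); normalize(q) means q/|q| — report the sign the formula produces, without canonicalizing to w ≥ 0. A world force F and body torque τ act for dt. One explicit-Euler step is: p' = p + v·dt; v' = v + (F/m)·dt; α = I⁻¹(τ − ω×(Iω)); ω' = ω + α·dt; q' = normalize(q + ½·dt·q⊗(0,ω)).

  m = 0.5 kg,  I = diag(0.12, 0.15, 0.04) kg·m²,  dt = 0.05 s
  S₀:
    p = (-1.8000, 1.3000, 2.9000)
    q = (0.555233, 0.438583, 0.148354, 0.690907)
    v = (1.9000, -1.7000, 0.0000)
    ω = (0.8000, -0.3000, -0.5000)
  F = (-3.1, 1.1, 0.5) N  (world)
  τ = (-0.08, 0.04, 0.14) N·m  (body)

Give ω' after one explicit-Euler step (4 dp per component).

ω' = (0.7735, -0.2760, -0.3160)

gyro term ω×Iω = (-0.0165, -0.0320, -0.0072)
α = I⁻¹(τ − ω×Iω) = (-0.5292, 0.4800, 3.6800)
ω + α·dt = (0.7735, -0.2760, -0.3160)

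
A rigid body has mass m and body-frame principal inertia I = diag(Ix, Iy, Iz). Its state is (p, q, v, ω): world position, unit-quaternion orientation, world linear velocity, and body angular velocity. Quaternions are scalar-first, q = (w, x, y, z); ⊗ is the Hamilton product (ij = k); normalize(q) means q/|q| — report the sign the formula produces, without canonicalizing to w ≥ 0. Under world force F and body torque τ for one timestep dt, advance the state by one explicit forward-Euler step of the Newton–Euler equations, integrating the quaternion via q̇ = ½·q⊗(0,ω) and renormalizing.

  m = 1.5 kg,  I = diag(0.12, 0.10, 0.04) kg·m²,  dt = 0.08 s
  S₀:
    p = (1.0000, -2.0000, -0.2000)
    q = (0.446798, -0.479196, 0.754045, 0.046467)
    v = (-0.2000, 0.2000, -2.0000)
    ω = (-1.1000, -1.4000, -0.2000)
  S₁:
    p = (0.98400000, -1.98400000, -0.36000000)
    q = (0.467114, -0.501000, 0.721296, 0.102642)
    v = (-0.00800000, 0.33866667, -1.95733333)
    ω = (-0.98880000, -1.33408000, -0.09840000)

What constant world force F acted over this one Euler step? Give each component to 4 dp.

F = (3.6000, 2.6000, 0.8000)

velocity change Δv = (0.19200000, 0.13866667, 0.04266667)
applied force F = (3.6000, 2.6000, 0.8000)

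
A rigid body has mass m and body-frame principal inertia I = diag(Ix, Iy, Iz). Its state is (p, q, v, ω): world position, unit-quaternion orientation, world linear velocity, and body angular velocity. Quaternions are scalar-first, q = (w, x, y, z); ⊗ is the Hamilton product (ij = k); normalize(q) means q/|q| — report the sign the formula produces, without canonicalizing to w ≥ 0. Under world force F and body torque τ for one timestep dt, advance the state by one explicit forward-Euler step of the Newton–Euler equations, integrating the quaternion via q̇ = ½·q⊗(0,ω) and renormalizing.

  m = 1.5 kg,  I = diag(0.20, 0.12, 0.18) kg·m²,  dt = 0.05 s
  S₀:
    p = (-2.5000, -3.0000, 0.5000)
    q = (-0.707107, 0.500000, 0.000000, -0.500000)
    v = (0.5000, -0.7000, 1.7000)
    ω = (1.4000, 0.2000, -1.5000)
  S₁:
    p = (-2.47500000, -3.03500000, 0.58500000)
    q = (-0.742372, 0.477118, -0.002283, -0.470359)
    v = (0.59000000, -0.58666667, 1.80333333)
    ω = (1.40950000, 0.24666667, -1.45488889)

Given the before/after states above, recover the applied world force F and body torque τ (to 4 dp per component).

F = (2.7000, 3.4000, 3.1000)
τ = (0.0200, 0.0700, 0.1400)

ω₁ − ω₀ = (0.00950000, 0.04666667, 0.04511111)
gyro term ω₀×Iω₀ = (-0.0180, -0.0420, -0.0224)
I·α + gyro = (0.0200, 0.0700, 0.1400)
v₁ − v₀ = (0.09000000, 0.11333333, 0.10333333)
F = m·Δv/dt = (2.7000, 3.4000, 3.1000)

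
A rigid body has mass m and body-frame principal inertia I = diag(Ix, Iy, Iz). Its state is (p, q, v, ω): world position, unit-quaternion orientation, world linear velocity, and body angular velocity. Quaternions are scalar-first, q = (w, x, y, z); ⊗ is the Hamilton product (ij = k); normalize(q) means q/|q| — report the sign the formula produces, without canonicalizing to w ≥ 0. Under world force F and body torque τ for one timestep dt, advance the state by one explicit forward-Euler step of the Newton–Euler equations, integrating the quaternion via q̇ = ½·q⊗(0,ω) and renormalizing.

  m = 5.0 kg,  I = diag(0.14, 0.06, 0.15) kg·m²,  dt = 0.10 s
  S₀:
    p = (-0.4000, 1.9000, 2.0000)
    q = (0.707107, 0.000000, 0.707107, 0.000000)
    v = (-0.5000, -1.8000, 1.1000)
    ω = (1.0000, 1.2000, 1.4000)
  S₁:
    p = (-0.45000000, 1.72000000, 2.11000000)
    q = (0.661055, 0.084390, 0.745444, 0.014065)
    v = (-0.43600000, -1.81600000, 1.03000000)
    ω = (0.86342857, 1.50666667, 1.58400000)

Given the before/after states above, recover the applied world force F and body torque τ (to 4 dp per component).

Δω = ω₁−ω₀ = (-0.13657143, 0.30666667, 0.18400000)
gyro term ω₀×Iω₀ = (0.1512, -0.0140, -0.0960)
τ = I·(Δω/dt) + ω₀×(Iω₀) = (-0.0400, 0.1700, 0.1800)
v₁ − v₀ = (0.06400000, -0.01600000, -0.07000000)
F = m·Δv/dt = (3.2000, -0.8000, -3.5000)

F = (3.2000, -0.8000, -3.5000)
τ = (-0.0400, 0.1700, 0.1800)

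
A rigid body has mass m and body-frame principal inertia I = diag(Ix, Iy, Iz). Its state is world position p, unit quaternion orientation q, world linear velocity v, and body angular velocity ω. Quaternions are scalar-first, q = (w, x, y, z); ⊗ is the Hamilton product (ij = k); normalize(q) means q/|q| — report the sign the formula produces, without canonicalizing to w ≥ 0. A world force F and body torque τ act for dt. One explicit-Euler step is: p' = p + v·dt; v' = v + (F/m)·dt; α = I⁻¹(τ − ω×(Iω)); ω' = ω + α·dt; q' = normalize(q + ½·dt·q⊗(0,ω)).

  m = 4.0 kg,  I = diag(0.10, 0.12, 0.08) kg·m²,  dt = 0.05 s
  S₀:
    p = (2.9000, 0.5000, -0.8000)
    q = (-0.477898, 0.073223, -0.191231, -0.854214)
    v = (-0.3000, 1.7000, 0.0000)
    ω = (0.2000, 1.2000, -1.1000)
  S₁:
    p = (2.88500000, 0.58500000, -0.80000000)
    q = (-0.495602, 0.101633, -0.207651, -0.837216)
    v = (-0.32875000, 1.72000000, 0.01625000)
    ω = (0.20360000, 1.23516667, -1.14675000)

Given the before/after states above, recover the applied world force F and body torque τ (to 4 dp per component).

rate change Δω = (0.00360000, 0.03516667, -0.04675000)
ω₀×(Iω₀) = (0.0528, -0.0044, 0.0048)
τ = I·(Δω/dt) + ω₀×(Iω₀) = (0.0600, 0.0800, -0.0700)
velocity change Δv = (-0.02875000, 0.02000000, 0.01625000)
F = m·Δv/dt = (-2.3000, 1.6000, 1.3000)

F = (-2.3000, 1.6000, 1.3000)
τ = (0.0600, 0.0800, -0.0700)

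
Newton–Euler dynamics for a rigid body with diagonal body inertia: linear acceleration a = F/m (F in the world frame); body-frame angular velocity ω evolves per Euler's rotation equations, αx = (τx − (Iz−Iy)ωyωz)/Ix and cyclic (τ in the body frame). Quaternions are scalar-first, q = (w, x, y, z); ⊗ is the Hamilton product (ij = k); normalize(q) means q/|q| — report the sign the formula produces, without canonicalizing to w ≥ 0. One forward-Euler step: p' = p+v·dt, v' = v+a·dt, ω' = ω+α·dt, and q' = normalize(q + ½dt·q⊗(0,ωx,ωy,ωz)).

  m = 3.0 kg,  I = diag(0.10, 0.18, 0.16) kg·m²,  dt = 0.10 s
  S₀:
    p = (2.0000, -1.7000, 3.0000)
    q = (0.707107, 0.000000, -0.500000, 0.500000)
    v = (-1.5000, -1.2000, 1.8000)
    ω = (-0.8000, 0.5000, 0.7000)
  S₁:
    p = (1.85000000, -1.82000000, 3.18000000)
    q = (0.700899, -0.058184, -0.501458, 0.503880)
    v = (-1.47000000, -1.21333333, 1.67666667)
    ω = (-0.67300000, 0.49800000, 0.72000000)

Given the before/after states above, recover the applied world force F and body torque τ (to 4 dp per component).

F = (0.9000, -0.4000, -3.7000)
τ = (0.1200, 0.0300, 0.0000)

rate change Δω = (0.12700000, -0.00200000, 0.02000000)
ω₀×(Iω₀) = (-0.0070, 0.0336, -0.0320)
τ = I·(Δω/dt) + ω₀×(Iω₀) = (0.1200, 0.0300, 0.0000)
Δv = v₁−v₀ = (0.03000000, -0.01333333, -0.12333333)
applied force F = (0.9000, -0.4000, -3.7000)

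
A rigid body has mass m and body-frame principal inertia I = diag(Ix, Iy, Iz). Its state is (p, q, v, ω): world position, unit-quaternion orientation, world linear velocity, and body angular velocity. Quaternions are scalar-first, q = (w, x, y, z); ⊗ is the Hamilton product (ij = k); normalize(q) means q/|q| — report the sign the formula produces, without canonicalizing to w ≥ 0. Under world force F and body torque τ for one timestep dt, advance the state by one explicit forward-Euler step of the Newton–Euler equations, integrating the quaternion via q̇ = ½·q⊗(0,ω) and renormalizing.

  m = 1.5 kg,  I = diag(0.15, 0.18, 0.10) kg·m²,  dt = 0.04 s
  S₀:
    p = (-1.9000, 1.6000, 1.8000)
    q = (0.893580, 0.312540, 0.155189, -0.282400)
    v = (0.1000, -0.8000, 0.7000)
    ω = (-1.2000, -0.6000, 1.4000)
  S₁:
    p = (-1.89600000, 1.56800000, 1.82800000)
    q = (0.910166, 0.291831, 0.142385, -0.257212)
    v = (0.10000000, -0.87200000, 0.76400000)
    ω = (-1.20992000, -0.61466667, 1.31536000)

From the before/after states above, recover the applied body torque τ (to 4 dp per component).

τ = (0.0300, -0.1500, -0.1900)

Δω = ω₁−ω₀ = (-0.00992000, -0.01466667, -0.08464000)
I·α + gyro = (0.0300, -0.1500, -0.1900)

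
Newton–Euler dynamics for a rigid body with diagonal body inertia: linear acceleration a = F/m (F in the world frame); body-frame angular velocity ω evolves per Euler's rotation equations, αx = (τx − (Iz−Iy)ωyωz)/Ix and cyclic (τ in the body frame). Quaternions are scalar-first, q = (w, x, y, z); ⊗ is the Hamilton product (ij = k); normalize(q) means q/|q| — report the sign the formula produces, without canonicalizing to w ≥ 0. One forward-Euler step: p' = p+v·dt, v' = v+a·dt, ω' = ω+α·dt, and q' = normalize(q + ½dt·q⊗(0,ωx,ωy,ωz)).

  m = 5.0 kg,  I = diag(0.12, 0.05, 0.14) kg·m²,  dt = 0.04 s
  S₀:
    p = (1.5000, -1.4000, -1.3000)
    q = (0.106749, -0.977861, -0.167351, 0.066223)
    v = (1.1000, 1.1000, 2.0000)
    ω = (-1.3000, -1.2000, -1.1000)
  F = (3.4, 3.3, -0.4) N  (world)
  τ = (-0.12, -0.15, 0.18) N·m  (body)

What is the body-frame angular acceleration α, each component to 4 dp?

gyro term ω×Iω = (0.1188, -0.0286, -0.1092)
(τ − ω×Iω)/I = (-1.9900, -2.4280, 2.0657)

α = (-1.9900, -2.4280, 2.0657)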